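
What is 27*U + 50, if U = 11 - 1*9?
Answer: 104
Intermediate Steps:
U = 2 (U = 11 - 9 = 2)
27*U + 50 = 27*2 + 50 = 54 + 50 = 104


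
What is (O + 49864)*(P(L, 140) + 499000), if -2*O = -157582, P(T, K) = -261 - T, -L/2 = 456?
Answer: 64282599405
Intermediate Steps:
L = -912 (L = -2*456 = -912)
O = 78791 (O = -1/2*(-157582) = 78791)
(O + 49864)*(P(L, 140) + 499000) = (78791 + 49864)*((-261 - 1*(-912)) + 499000) = 128655*((-261 + 912) + 499000) = 128655*(651 + 499000) = 128655*499651 = 64282599405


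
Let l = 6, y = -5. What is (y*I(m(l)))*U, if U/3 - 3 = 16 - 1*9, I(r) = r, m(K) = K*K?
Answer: -5400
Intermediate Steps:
m(K) = K²
U = 30 (U = 9 + 3*(16 - 1*9) = 9 + 3*(16 - 9) = 9 + 3*7 = 9 + 21 = 30)
(y*I(m(l)))*U = -5*6²*30 = -5*36*30 = -180*30 = -5400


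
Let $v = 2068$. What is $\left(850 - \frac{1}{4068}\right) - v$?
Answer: $- \frac{4954825}{4068} \approx -1218.0$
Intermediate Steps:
$\left(850 - \frac{1}{4068}\right) - v = \left(850 - \frac{1}{4068}\right) - 2068 = \frac{3457799}{4068} - 2068 = - \frac{4954825}{4068}$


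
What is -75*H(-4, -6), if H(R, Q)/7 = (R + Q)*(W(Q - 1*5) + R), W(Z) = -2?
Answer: -31500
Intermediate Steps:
H(R, Q) = 7*(-2 + R)*(Q + R) (H(R, Q) = 7*((R + Q)*(-2 + R)) = 7*((Q + R)*(-2 + R)) = 7*((-2 + R)*(Q + R)) = 7*(-2 + R)*(Q + R))
-75*H(-4, -6) = -75*(-14*(-6) - 14*(-4) + 7*(-4)² + 7*(-6)*(-4)) = -75*(84 + 56 + 7*16 + 168) = -75*(84 + 56 + 112 + 168) = -75*420 = -31500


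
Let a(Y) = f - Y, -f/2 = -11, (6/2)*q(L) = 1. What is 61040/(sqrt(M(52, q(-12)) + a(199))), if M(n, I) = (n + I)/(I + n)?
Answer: -15260*I*sqrt(11)/11 ≈ -4601.1*I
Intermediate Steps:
q(L) = 1/3 (q(L) = (1/3)*1 = 1/3)
f = 22 (f = -2*(-11) = 22)
M(n, I) = 1 (M(n, I) = (I + n)/(I + n) = 1)
a(Y) = 22 - Y
61040/(sqrt(M(52, q(-12)) + a(199))) = 61040/(sqrt(1 + (22 - 1*199))) = 61040/(sqrt(1 + (22 - 199))) = 61040/(sqrt(1 - 177)) = 61040/(sqrt(-176)) = 61040/((4*I*sqrt(11))) = 61040*(-I*sqrt(11)/44) = -15260*I*sqrt(11)/11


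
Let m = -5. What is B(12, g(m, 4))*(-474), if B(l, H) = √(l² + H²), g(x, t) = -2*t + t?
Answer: -1896*√10 ≈ -5995.7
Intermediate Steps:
g(x, t) = -t
B(l, H) = √(H² + l²)
B(12, g(m, 4))*(-474) = √((-1*4)² + 12²)*(-474) = √((-4)² + 144)*(-474) = √(16 + 144)*(-474) = √160*(-474) = (4*√10)*(-474) = -1896*√10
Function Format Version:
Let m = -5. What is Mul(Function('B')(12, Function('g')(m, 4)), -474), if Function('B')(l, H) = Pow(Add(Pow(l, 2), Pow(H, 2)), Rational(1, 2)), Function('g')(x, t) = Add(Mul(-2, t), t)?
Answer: Mul(-1896, Pow(10, Rational(1, 2))) ≈ -5995.7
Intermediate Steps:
Function('g')(x, t) = Mul(-1, t)
Function('B')(l, H) = Pow(Add(Pow(H, 2), Pow(l, 2)), Rational(1, 2))
Mul(Function('B')(12, Function('g')(m, 4)), -474) = Mul(Pow(Add(Pow(Mul(-1, 4), 2), Pow(12, 2)), Rational(1, 2)), -474) = Mul(Pow(Add(Pow(-4, 2), 144), Rational(1, 2)), -474) = Mul(Pow(Add(16, 144), Rational(1, 2)), -474) = Mul(Pow(160, Rational(1, 2)), -474) = Mul(Mul(4, Pow(10, Rational(1, 2))), -474) = Mul(-1896, Pow(10, Rational(1, 2)))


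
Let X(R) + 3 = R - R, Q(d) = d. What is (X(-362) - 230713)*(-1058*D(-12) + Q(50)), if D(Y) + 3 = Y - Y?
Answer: -743828384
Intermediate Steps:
D(Y) = -3 (D(Y) = -3 + (Y - Y) = -3 + 0 = -3)
X(R) = -3 (X(R) = -3 + (R - R) = -3 + 0 = -3)
(X(-362) - 230713)*(-1058*D(-12) + Q(50)) = (-3 - 230713)*(-1058*(-3) + 50) = -230716*(3174 + 50) = -230716*3224 = -743828384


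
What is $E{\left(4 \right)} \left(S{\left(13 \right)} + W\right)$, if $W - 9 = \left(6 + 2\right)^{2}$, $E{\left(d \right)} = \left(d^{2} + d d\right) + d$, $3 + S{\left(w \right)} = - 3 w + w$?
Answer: $1584$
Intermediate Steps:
$S{\left(w \right)} = -3 - 2 w$ ($S{\left(w \right)} = -3 + \left(- 3 w + w\right) = -3 - 2 w$)
$E{\left(d \right)} = d + 2 d^{2}$ ($E{\left(d \right)} = \left(d^{2} + d^{2}\right) + d = 2 d^{2} + d = d + 2 d^{2}$)
$W = 73$ ($W = 9 + \left(6 + 2\right)^{2} = 9 + 8^{2} = 9 + 64 = 73$)
$E{\left(4 \right)} \left(S{\left(13 \right)} + W\right) = 4 \left(1 + 2 \cdot 4\right) \left(\left(-3 - 26\right) + 73\right) = 4 \left(1 + 8\right) \left(\left(-3 - 26\right) + 73\right) = 4 \cdot 9 \left(-29 + 73\right) = 36 \cdot 44 = 1584$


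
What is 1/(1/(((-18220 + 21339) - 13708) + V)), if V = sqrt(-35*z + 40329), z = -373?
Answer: -10589 + 2*sqrt(13346) ≈ -10358.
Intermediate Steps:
V = 2*sqrt(13346) (V = sqrt(-35*(-373) + 40329) = sqrt(13055 + 40329) = sqrt(53384) = 2*sqrt(13346) ≈ 231.05)
1/(1/(((-18220 + 21339) - 13708) + V)) = 1/(1/(((-18220 + 21339) - 13708) + 2*sqrt(13346))) = 1/(1/((3119 - 13708) + 2*sqrt(13346))) = 1/(1/(-10589 + 2*sqrt(13346))) = -10589 + 2*sqrt(13346)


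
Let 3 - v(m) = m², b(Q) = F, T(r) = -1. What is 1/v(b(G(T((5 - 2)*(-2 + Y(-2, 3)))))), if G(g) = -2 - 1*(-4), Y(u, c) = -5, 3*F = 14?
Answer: -9/169 ≈ -0.053254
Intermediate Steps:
F = 14/3 (F = (⅓)*14 = 14/3 ≈ 4.6667)
G(g) = 2 (G(g) = -2 + 4 = 2)
b(Q) = 14/3
v(m) = 3 - m²
1/v(b(G(T((5 - 2)*(-2 + Y(-2, 3)))))) = 1/(3 - (14/3)²) = 1/(3 - 1*196/9) = 1/(3 - 196/9) = 1/(-169/9) = -9/169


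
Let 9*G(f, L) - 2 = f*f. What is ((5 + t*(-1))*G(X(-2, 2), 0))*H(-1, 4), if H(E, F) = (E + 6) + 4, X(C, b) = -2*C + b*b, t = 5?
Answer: 0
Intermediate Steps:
X(C, b) = b**2 - 2*C (X(C, b) = -2*C + b**2 = b**2 - 2*C)
H(E, F) = 10 + E (H(E, F) = (6 + E) + 4 = 10 + E)
G(f, L) = 2/9 + f**2/9 (G(f, L) = 2/9 + (f*f)/9 = 2/9 + f**2/9)
((5 + t*(-1))*G(X(-2, 2), 0))*H(-1, 4) = ((5 + 5*(-1))*(2/9 + (2**2 - 2*(-2))**2/9))*(10 - 1) = ((5 - 5)*(2/9 + (4 + 4)**2/9))*9 = (0*(2/9 + (1/9)*8**2))*9 = (0*(2/9 + (1/9)*64))*9 = (0*(2/9 + 64/9))*9 = (0*(22/3))*9 = 0*9 = 0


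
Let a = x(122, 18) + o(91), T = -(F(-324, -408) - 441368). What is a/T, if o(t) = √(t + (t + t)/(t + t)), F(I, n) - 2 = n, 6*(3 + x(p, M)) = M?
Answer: √23/220887 ≈ 2.1712e-5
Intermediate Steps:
x(p, M) = -3 + M/6
F(I, n) = 2 + n
o(t) = √(1 + t) (o(t) = √(t + (2*t)/((2*t))) = √(t + (2*t)*(1/(2*t))) = √(t + 1) = √(1 + t))
T = 441774 (T = -((2 - 408) - 441368) = -(-406 - 441368) = -1*(-441774) = 441774)
a = 2*√23 (a = (-3 + (⅙)*18) + √(1 + 91) = (-3 + 3) + √92 = 0 + 2*√23 = 2*√23 ≈ 9.5917)
a/T = (2*√23)/441774 = (2*√23)*(1/441774) = √23/220887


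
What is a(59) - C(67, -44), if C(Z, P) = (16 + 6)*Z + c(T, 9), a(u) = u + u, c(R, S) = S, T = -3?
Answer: -1365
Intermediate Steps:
a(u) = 2*u
C(Z, P) = 9 + 22*Z (C(Z, P) = (16 + 6)*Z + 9 = 22*Z + 9 = 9 + 22*Z)
a(59) - C(67, -44) = 2*59 - (9 + 22*67) = 118 - (9 + 1474) = 118 - 1*1483 = 118 - 1483 = -1365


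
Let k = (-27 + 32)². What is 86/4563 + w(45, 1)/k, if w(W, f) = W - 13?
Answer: 148166/114075 ≈ 1.2988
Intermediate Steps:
w(W, f) = -13 + W
k = 25 (k = 5² = 25)
86/4563 + w(45, 1)/k = 86/4563 + (-13 + 45)/25 = 86*(1/4563) + 32*(1/25) = 86/4563 + 32/25 = 148166/114075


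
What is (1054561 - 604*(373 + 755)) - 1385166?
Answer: -1011917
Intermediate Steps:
(1054561 - 604*(373 + 755)) - 1385166 = (1054561 - 604*1128) - 1385166 = (1054561 - 681312) - 1385166 = 373249 - 1385166 = -1011917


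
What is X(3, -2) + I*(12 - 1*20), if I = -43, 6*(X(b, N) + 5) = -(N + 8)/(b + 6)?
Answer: 3050/9 ≈ 338.89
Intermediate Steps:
X(b, N) = -5 - (8 + N)/(6*(6 + b)) (X(b, N) = -5 + (-(N + 8)/(b + 6))/6 = -5 + (-(8 + N)/(6 + b))/6 = -5 - (8 + N)/(6*(6 + b)))
X(3, -2) + I*(12 - 1*20) = (-188 - 1*(-2) - 30*3)/(6*(6 + 3)) - 43*(12 - 1*20) = (1/6)*(-188 + 2 - 90)/9 - 43*(12 - 20) = (1/6)*(1/9)*(-276) - 43*(-8) = -46/9 + 344 = 3050/9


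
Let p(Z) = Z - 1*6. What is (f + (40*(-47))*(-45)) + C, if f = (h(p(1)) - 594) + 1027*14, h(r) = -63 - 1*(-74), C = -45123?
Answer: 53272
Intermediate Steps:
p(Z) = -6 + Z (p(Z) = Z - 6 = -6 + Z)
h(r) = 11 (h(r) = -63 + 74 = 11)
f = 13795 (f = (11 - 594) + 1027*14 = -583 + 14378 = 13795)
(f + (40*(-47))*(-45)) + C = (13795 + (40*(-47))*(-45)) - 45123 = (13795 - 1880*(-45)) - 45123 = (13795 + 84600) - 45123 = 98395 - 45123 = 53272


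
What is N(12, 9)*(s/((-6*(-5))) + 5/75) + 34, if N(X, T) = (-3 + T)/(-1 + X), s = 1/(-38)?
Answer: 14227/418 ≈ 34.036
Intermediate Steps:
s = -1/38 ≈ -0.026316
N(X, T) = (-3 + T)/(-1 + X)
N(12, 9)*(s/((-6*(-5))) + 5/75) + 34 = ((-3 + 9)/(-1 + 12))*(-1/(38*((-6*(-5)))) + 5/75) + 34 = (6/11)*(-1/38/30 + 5*(1/75)) + 34 = ((1/11)*6)*(-1/38*1/30 + 1/15) + 34 = 6*(-1/1140 + 1/15)/11 + 34 = (6/11)*(5/76) + 34 = 15/418 + 34 = 14227/418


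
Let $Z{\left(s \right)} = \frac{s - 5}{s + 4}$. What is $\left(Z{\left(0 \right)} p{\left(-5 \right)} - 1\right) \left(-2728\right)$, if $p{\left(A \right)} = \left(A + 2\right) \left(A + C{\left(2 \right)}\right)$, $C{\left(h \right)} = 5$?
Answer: $2728$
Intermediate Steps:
$Z{\left(s \right)} = \frac{-5 + s}{4 + s}$
$p{\left(A \right)} = \left(2 + A\right) \left(5 + A\right)$ ($p{\left(A \right)} = \left(A + 2\right) \left(A + 5\right) = \left(2 + A\right) \left(5 + A\right)$)
$\left(Z{\left(0 \right)} p{\left(-5 \right)} - 1\right) \left(-2728\right) = \left(\frac{-5 + 0}{4 + 0} \left(10 + \left(-5\right)^{2} + 7 \left(-5\right)\right) - 1\right) \left(-2728\right) = \left(\frac{1}{4} \left(-5\right) \left(10 + 25 - 35\right) - 1\right) \left(-2728\right) = \left(\frac{1}{4} \left(-5\right) 0 - 1\right) \left(-2728\right) = \left(\left(- \frac{5}{4}\right) 0 - 1\right) \left(-2728\right) = \left(0 - 1\right) \left(-2728\right) = \left(-1\right) \left(-2728\right) = 2728$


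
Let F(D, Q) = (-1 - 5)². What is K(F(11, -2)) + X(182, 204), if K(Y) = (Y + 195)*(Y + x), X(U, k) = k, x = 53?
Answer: 20763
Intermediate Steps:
F(D, Q) = 36 (F(D, Q) = (-6)² = 36)
K(Y) = (53 + Y)*(195 + Y) (K(Y) = (Y + 195)*(Y + 53) = (195 + Y)*(53 + Y) = (53 + Y)*(195 + Y))
K(F(11, -2)) + X(182, 204) = (10335 + 36² + 248*36) + 204 = (10335 + 1296 + 8928) + 204 = 20559 + 204 = 20763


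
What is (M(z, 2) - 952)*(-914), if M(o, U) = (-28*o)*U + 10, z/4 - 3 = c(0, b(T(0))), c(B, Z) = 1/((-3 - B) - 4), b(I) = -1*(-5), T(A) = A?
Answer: 1445948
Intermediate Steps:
b(I) = 5
c(B, Z) = 1/(-7 - B)
z = 80/7 (z = 12 + 4*(-1/(7 + 0)) = 12 + 4*(-1/7) = 12 + 4*(-1*⅐) = 12 + 4*(-⅐) = 12 - 4/7 = 80/7 ≈ 11.429)
M(o, U) = 10 - 28*U*o (M(o, U) = -28*U*o + 10 = 10 - 28*U*o)
(M(z, 2) - 952)*(-914) = ((10 - 28*2*80/7) - 952)*(-914) = ((10 - 640) - 952)*(-914) = (-630 - 952)*(-914) = -1582*(-914) = 1445948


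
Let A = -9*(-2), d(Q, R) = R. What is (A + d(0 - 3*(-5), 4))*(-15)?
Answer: -330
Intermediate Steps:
A = 18
(A + d(0 - 3*(-5), 4))*(-15) = (18 + 4)*(-15) = 22*(-15) = -330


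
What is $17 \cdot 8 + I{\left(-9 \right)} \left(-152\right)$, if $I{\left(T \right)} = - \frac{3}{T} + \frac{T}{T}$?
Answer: $- \frac{200}{3} \approx -66.667$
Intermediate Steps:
$I{\left(T \right)} = 1 - \frac{3}{T}$ ($I{\left(T \right)} = - \frac{3}{T} + 1 = 1 - \frac{3}{T}$)
$17 \cdot 8 + I{\left(-9 \right)} \left(-152\right) = 17 \cdot 8 + \frac{-3 - 9}{-9} \left(-152\right) = 136 + \left(- \frac{1}{9}\right) \left(-12\right) \left(-152\right) = 136 + \frac{4}{3} \left(-152\right) = 136 - \frac{608}{3} = - \frac{200}{3}$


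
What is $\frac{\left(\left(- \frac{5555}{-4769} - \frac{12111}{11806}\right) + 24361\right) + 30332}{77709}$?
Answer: $\frac{3079377631073}{4375235373126} \approx 0.70382$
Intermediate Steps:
$\frac{\left(\left(- \frac{5555}{-4769} - \frac{12111}{11806}\right) + 24361\right) + 30332}{77709} = \left(\left(\left(\left(-5555\right) \left(- \frac{1}{4769}\right) - \frac{12111}{11806}\right) + 24361\right) + 30332\right) \frac{1}{77709} = \left(\left(\left(\frac{5555}{4769} - \frac{12111}{11806}\right) + 24361\right) + 30332\right) \frac{1}{77709} = \left(\left(\frac{7824971}{56302814} + 24361\right) + 30332\right) \frac{1}{77709} = \left(\frac{1371600676825}{56302814} + 30332\right) \frac{1}{77709} = \frac{3079377631073}{56302814} \cdot \frac{1}{77709} = \frac{3079377631073}{4375235373126}$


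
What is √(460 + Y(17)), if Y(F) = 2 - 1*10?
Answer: 2*√113 ≈ 21.260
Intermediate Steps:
Y(F) = -8 (Y(F) = 2 - 10 = -8)
√(460 + Y(17)) = √(460 - 8) = √452 = 2*√113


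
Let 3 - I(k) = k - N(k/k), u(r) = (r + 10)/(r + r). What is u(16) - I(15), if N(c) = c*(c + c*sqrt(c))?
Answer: 173/16 ≈ 10.813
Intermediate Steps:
N(c) = c*(c + c**(3/2))
u(r) = (10 + r)/(2*r) (u(r) = (10 + r)/((2*r)) = (10 + r)*(1/(2*r)) = (10 + r)/(2*r))
I(k) = 5 - k (I(k) = 3 - (k - ((k/k)**2 + (k/k)**(5/2))) = 3 - (k - (1**2 + 1**(5/2))) = 3 - (k - (1 + 1)) = 3 - (k - 1*2) = 3 - (k - 2) = 3 - (-2 + k) = 3 + (2 - k) = 5 - k)
u(16) - I(15) = (1/2)*(10 + 16)/16 - (5 - 1*15) = (1/2)*(1/16)*26 - (5 - 15) = 13/16 - 1*(-10) = 13/16 + 10 = 173/16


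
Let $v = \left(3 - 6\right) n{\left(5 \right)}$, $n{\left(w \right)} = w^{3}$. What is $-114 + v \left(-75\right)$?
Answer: $28011$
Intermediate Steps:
$v = -375$ ($v = \left(3 - 6\right) 5^{3} = \left(-3\right) 125 = -375$)
$-114 + v \left(-75\right) = -114 - -28125 = -114 + 28125 = 28011$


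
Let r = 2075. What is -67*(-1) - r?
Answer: -2008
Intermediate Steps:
-67*(-1) - r = -67*(-1) - 1*2075 = 67 - 2075 = -2008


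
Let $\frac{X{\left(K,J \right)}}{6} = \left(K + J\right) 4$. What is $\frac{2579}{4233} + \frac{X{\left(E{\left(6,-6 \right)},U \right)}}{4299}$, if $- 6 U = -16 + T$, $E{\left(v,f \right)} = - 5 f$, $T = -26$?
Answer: $\frac{4948675}{6065889} \approx 0.81582$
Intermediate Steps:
$U = 7$ ($U = - \frac{-16 - 26}{6} = \left(- \frac{1}{6}\right) \left(-42\right) = 7$)
$X{\left(K,J \right)} = 24 J + 24 K$ ($X{\left(K,J \right)} = 6 \left(K + J\right) 4 = 6 \left(J + K\right) 4 = 6 \left(4 J + 4 K\right) = 24 J + 24 K$)
$\frac{2579}{4233} + \frac{X{\left(E{\left(6,-6 \right)},U \right)}}{4299} = \frac{2579}{4233} + \frac{24 \cdot 7 + 24 \left(\left(-5\right) \left(-6\right)\right)}{4299} = 2579 \cdot \frac{1}{4233} + \left(168 + 24 \cdot 30\right) \frac{1}{4299} = \frac{2579}{4233} + \left(168 + 720\right) \frac{1}{4299} = \frac{2579}{4233} + 888 \cdot \frac{1}{4299} = \frac{2579}{4233} + \frac{296}{1433} = \frac{4948675}{6065889}$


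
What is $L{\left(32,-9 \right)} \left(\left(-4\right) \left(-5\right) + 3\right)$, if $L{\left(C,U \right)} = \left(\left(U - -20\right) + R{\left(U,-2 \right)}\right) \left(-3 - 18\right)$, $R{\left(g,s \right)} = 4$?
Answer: $-7245$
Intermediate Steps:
$L{\left(C,U \right)} = -504 - 21 U$ ($L{\left(C,U \right)} = \left(\left(U - -20\right) + 4\right) \left(-3 - 18\right) = \left(\left(U + 20\right) + 4\right) \left(-21\right) = \left(\left(20 + U\right) + 4\right) \left(-21\right) = \left(24 + U\right) \left(-21\right) = -504 - 21 U$)
$L{\left(32,-9 \right)} \left(\left(-4\right) \left(-5\right) + 3\right) = \left(-504 - -189\right) \left(\left(-4\right) \left(-5\right) + 3\right) = \left(-504 + 189\right) \left(20 + 3\right) = \left(-315\right) 23 = -7245$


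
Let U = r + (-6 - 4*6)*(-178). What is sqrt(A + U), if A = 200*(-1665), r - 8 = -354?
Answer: 7*I*sqrt(6694) ≈ 572.72*I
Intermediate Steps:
r = -346 (r = 8 - 354 = -346)
A = -333000
U = 4994 (U = -346 + (-6 - 4*6)*(-178) = -346 + (-6 - 24)*(-178) = -346 - 30*(-178) = -346 + 5340 = 4994)
sqrt(A + U) = sqrt(-333000 + 4994) = sqrt(-328006) = 7*I*sqrt(6694)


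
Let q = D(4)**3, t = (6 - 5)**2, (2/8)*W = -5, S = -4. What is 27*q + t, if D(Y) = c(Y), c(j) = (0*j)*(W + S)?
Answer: 1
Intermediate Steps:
W = -20 (W = 4*(-5) = -20)
t = 1 (t = 1**2 = 1)
c(j) = 0 (c(j) = (0*j)*(-20 - 4) = 0*(-24) = 0)
D(Y) = 0
q = 0 (q = 0**3 = 0)
27*q + t = 27*0 + 1 = 0 + 1 = 1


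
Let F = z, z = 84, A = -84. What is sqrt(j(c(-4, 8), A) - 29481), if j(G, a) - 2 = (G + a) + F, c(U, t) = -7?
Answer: I*sqrt(29486) ≈ 171.71*I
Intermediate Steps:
F = 84
j(G, a) = 86 + G + a (j(G, a) = 2 + ((G + a) + 84) = 2 + (84 + G + a) = 86 + G + a)
sqrt(j(c(-4, 8), A) - 29481) = sqrt((86 - 7 - 84) - 29481) = sqrt(-5 - 29481) = sqrt(-29486) = I*sqrt(29486)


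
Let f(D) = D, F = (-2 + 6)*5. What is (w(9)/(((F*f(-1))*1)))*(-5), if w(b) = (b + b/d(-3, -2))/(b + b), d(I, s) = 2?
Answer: 3/16 ≈ 0.18750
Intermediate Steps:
F = 20 (F = 4*5 = 20)
w(b) = ¾ (w(b) = (b + b/2)/(b + b) = (b + b*(½))/((2*b)) = (b + b/2)*(1/(2*b)) = (3*b/2)*(1/(2*b)) = ¾)
(w(9)/(((F*f(-1))*1)))*(-5) = (3/(4*(((20*(-1))*1))))*(-5) = (3/(4*((-20*1))))*(-5) = ((¾)/(-20))*(-5) = ((¾)*(-1/20))*(-5) = -3/80*(-5) = 3/16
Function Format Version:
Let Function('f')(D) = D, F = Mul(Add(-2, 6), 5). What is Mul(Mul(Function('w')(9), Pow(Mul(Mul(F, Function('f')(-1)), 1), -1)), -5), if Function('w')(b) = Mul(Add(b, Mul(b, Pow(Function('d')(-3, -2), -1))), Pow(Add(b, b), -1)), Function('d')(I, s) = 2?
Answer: Rational(3, 16) ≈ 0.18750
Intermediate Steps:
F = 20 (F = Mul(4, 5) = 20)
Function('w')(b) = Rational(3, 4) (Function('w')(b) = Mul(Add(b, Mul(b, Pow(2, -1))), Pow(Add(b, b), -1)) = Mul(Add(b, Mul(b, Rational(1, 2))), Pow(Mul(2, b), -1)) = Mul(Add(b, Mul(Rational(1, 2), b)), Mul(Rational(1, 2), Pow(b, -1))) = Mul(Mul(Rational(3, 2), b), Mul(Rational(1, 2), Pow(b, -1))) = Rational(3, 4))
Mul(Mul(Function('w')(9), Pow(Mul(Mul(F, Function('f')(-1)), 1), -1)), -5) = Mul(Mul(Rational(3, 4), Pow(Mul(Mul(20, -1), 1), -1)), -5) = Mul(Mul(Rational(3, 4), Pow(Mul(-20, 1), -1)), -5) = Mul(Mul(Rational(3, 4), Pow(-20, -1)), -5) = Mul(Mul(Rational(3, 4), Rational(-1, 20)), -5) = Mul(Rational(-3, 80), -5) = Rational(3, 16)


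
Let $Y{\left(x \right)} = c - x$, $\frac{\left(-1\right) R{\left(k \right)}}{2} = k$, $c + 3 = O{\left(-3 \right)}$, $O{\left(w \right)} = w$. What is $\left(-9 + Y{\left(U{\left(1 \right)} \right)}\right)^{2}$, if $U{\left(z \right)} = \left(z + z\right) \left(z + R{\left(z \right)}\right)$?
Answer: $169$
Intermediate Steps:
$c = -6$ ($c = -3 - 3 = -6$)
$R{\left(k \right)} = - 2 k$
$U{\left(z \right)} = - 2 z^{2}$ ($U{\left(z \right)} = \left(z + z\right) \left(z - 2 z\right) = 2 z \left(- z\right) = - 2 z^{2}$)
$Y{\left(x \right)} = -6 - x$
$\left(-9 + Y{\left(U{\left(1 \right)} \right)}\right)^{2} = \left(-9 - \left(6 - 2 \cdot 1^{2}\right)\right)^{2} = \left(-9 - \left(6 - 2\right)\right)^{2} = \left(-9 - 4\right)^{2} = \left(-13\right)^{2} = 169$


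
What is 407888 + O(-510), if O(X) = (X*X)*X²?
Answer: 67652417888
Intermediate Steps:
O(X) = X⁴ (O(X) = X²*X² = X⁴)
407888 + O(-510) = 407888 + (-510)⁴ = 407888 + 67652010000 = 67652417888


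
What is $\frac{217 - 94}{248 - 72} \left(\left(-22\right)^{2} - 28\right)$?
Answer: $\frac{7011}{22} \approx 318.68$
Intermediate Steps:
$\frac{217 - 94}{248 - 72} \left(\left(-22\right)^{2} - 28\right) = \frac{123}{176} \left(484 - 28\right) = 123 \cdot \frac{1}{176} \cdot 456 = \frac{123}{176} \cdot 456 = \frac{7011}{22}$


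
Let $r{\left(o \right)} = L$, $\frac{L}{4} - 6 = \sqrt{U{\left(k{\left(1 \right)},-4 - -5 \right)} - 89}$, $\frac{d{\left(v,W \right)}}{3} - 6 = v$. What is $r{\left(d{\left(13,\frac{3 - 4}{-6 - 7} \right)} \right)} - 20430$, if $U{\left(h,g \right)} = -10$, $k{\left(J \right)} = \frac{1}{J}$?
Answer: $-20406 + 12 i \sqrt{11} \approx -20406.0 + 39.799 i$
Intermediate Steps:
$d{\left(v,W \right)} = 18 + 3 v$
$L = 24 + 12 i \sqrt{11}$ ($L = 24 + 4 \sqrt{-10 - 89} = 24 + 4 \sqrt{-99} = 24 + 4 \cdot 3 i \sqrt{11} = 24 + 12 i \sqrt{11} \approx 24.0 + 39.799 i$)
$r{\left(o \right)} = 24 + 12 i \sqrt{11}$
$r{\left(d{\left(13,\frac{3 - 4}{-6 - 7} \right)} \right)} - 20430 = \left(24 + 12 i \sqrt{11}\right) - 20430 = -20406 + 12 i \sqrt{11}$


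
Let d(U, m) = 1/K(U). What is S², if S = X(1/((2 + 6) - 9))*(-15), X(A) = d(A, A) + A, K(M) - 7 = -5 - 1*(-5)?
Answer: 8100/49 ≈ 165.31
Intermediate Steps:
K(M) = 7 (K(M) = 7 + (-5 - 1*(-5)) = 7 + (-5 + 5) = 7 + 0 = 7)
d(U, m) = ⅐ (d(U, m) = 1/7 = ⅐)
X(A) = ⅐ + A
S = 90/7 (S = (⅐ + 1/((2 + 6) - 9))*(-15) = (⅐ + 1/(8 - 9))*(-15) = (⅐ + 1/(-1))*(-15) = (⅐ - 1)*(-15) = -6/7*(-15) = 90/7 ≈ 12.857)
S² = (90/7)² = 8100/49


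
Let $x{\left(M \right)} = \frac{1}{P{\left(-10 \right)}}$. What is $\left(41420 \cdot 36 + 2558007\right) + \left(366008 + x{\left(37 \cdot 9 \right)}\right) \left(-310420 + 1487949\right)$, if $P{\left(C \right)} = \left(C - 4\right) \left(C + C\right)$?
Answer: $\frac{120676944518049}{280} \approx 4.3099 \cdot 10^{11}$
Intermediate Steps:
$P{\left(C \right)} = 2 C \left(-4 + C\right)$ ($P{\left(C \right)} = \left(-4 + C\right) 2 C = 2 C \left(-4 + C\right)$)
$x{\left(M \right)} = \frac{1}{280}$ ($x{\left(M \right)} = \frac{1}{2 \left(-10\right) \left(-4 - 10\right)} = \frac{1}{2 \left(-10\right) \left(-14\right)} = \frac{1}{280}$)
$\left(41420 \cdot 36 + 2558007\right) + \left(366008 + x{\left(37 \cdot 9 \right)}\right) \left(-310420 + 1487949\right) = \left(41420 \cdot 36 + 2558007\right) + \left(366008 + \frac{1}{280}\right) \left(-310420 + 1487949\right) = \left(1491120 + 2558007\right) + \frac{102482241}{280} \cdot 1177529 = 4049127 + \frac{120675810762489}{280} = \frac{120676944518049}{280}$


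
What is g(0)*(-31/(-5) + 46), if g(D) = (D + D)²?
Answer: 0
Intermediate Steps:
g(D) = 4*D² (g(D) = (2*D)² = 4*D²)
g(0)*(-31/(-5) + 46) = (4*0²)*(-31/(-5) + 46) = (4*0)*(-31*(-⅕) + 46) = 0*(31/5 + 46) = 0*(261/5) = 0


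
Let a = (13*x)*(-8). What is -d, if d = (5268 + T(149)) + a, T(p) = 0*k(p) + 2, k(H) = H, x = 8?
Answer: -4438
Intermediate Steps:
T(p) = 2 (T(p) = 0*p + 2 = 0 + 2 = 2)
a = -832 (a = (13*8)*(-8) = 104*(-8) = -832)
d = 4438 (d = (5268 + 2) - 832 = 5270 - 832 = 4438)
-d = -1*4438 = -4438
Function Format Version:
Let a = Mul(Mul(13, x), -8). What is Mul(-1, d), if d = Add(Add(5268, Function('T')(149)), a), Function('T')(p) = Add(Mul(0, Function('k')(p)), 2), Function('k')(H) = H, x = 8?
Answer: -4438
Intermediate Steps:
Function('T')(p) = 2 (Function('T')(p) = Add(Mul(0, p), 2) = Add(0, 2) = 2)
a = -832 (a = Mul(Mul(13, 8), -8) = Mul(104, -8) = -832)
d = 4438 (d = Add(Add(5268, 2), -832) = Add(5270, -832) = 4438)
Mul(-1, d) = Mul(-1, 4438) = -4438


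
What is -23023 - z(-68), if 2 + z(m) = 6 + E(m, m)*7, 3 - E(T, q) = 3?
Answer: -23027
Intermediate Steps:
E(T, q) = 0 (E(T, q) = 3 - 1*3 = 3 - 3 = 0)
z(m) = 4 (z(m) = -2 + (6 + 0*7) = -2 + (6 + 0) = -2 + 6 = 4)
-23023 - z(-68) = -23023 - 1*4 = -23023 - 4 = -23027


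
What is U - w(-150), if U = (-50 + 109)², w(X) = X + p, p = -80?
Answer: 3711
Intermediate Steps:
w(X) = -80 + X (w(X) = X - 80 = -80 + X)
U = 3481 (U = 59² = 3481)
U - w(-150) = 3481 - (-80 - 150) = 3481 - 1*(-230) = 3481 + 230 = 3711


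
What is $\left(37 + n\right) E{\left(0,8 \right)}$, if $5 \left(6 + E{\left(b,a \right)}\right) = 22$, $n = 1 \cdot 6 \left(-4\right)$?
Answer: $- \frac{104}{5} \approx -20.8$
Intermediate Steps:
$n = -24$ ($n = 6 \left(-4\right) = -24$)
$E{\left(b,a \right)} = - \frac{8}{5}$ ($E{\left(b,a \right)} = -6 + \frac{1}{5} \cdot 22 = -6 + \frac{22}{5} = - \frac{8}{5}$)
$\left(37 + n\right) E{\left(0,8 \right)} = \left(37 - 24\right) \left(- \frac{8}{5}\right) = 13 \left(- \frac{8}{5}\right) = - \frac{104}{5}$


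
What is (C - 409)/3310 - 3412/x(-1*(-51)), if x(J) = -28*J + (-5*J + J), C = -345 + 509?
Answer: 272347/135048 ≈ 2.0167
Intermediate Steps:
C = 164
x(J) = -32*J (x(J) = -28*J - 4*J = -32*J)
(C - 409)/3310 - 3412/x(-1*(-51)) = (164 - 409)/3310 - 3412/((-(-32)*(-51))) = -245*1/3310 - 3412/((-32*51)) = -49/662 - 3412/(-1632) = -49/662 - 3412*(-1/1632) = -49/662 + 853/408 = 272347/135048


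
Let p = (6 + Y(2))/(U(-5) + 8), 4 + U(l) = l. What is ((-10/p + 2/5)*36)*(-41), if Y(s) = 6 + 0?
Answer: -9102/5 ≈ -1820.4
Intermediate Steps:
U(l) = -4 + l
Y(s) = 6
p = -12 (p = (6 + 6)/((-4 - 5) + 8) = 12/(-9 + 8) = 12/(-1) = 12*(-1) = -12)
((-10/p + 2/5)*36)*(-41) = ((-10/(-12) + 2/5)*36)*(-41) = ((-10*(-1/12) + 2*(1/5))*36)*(-41) = ((5/6 + 2/5)*36)*(-41) = ((37/30)*36)*(-41) = (222/5)*(-41) = -9102/5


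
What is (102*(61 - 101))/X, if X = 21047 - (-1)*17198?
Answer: -816/7649 ≈ -0.10668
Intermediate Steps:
X = 38245 (X = 21047 - 1*(-17198) = 21047 + 17198 = 38245)
(102*(61 - 101))/X = (102*(61 - 101))/38245 = (102*(-40))*(1/38245) = -4080*1/38245 = -816/7649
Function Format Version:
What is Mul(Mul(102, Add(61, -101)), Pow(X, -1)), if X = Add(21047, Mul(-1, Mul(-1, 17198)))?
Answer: Rational(-816, 7649) ≈ -0.10668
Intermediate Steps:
X = 38245 (X = Add(21047, Mul(-1, -17198)) = Add(21047, 17198) = 38245)
Mul(Mul(102, Add(61, -101)), Pow(X, -1)) = Mul(Mul(102, Add(61, -101)), Pow(38245, -1)) = Mul(Mul(102, -40), Rational(1, 38245)) = Mul(-4080, Rational(1, 38245)) = Rational(-816, 7649)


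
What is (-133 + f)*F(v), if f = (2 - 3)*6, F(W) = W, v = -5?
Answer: 695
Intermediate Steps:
f = -6 (f = -1*6 = -6)
(-133 + f)*F(v) = (-133 - 6)*(-5) = -139*(-5) = 695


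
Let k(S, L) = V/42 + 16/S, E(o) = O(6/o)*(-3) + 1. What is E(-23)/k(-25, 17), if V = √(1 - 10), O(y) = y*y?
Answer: -33006400/26873729 - 3683750*I/26873729 ≈ -1.2282 - 0.13708*I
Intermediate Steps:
O(y) = y²
V = 3*I (V = √(-9) = 3*I ≈ 3.0*I)
E(o) = 1 - 108/o² (E(o) = (6/o)²*(-3) + 1 = (36/o²)*(-3) + 1 = -108/o² + 1 = 1 - 108/o²)
k(S, L) = 16/S + I/14 (k(S, L) = (3*I)/42 + 16/S = (3*I)*(1/42) + 16/S = I/14 + 16/S = 16/S + I/14)
E(-23)/k(-25, 17) = (1 - 108/(-23)²)/(16/(-25) + I/14) = (1 - 108*1/529)/(16*(-1/25) + I/14) = (1 - 108/529)/(-16/25 + I/14) = 421*(122500*(-16/25 - I/14)/50801)/529 = 51572500*(-16/25 - I/14)/26873729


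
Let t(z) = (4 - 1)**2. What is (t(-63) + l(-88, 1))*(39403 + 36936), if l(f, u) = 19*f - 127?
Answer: -136646810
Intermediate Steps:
l(f, u) = -127 + 19*f
t(z) = 9 (t(z) = 3**2 = 9)
(t(-63) + l(-88, 1))*(39403 + 36936) = (9 + (-127 + 19*(-88)))*(39403 + 36936) = (9 + (-127 - 1672))*76339 = (9 - 1799)*76339 = -1790*76339 = -136646810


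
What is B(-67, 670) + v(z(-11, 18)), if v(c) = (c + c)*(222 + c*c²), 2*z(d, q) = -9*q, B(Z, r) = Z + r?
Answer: 86058081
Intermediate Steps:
z(d, q) = -9*q/2 (z(d, q) = (-9*q)/2 = -9*q/2)
v(c) = 2*c*(222 + c³) (v(c) = (2*c)*(222 + c³) = 2*c*(222 + c³))
B(-67, 670) + v(z(-11, 18)) = (-67 + 670) + 2*(-9/2*18)*(222 + (-9/2*18)³) = 603 + 2*(-81)*(222 + (-81)³) = 603 + 2*(-81)*(222 - 531441) = 603 + 2*(-81)*(-531219) = 603 + 86057478 = 86058081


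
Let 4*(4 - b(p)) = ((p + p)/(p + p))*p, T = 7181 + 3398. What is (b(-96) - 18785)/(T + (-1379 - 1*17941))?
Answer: 18757/8741 ≈ 2.1459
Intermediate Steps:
T = 10579
b(p) = 4 - p/4 (b(p) = 4 - (p + p)/(p + p)*p/4 = 4 - (2*p)/((2*p))*p/4 = 4 - (2*p)*(1/(2*p))*p/4 = 4 - p/4)
(b(-96) - 18785)/(T + (-1379 - 1*17941)) = ((4 - 1/4*(-96)) - 18785)/(10579 + (-1379 - 1*17941)) = ((4 + 24) - 18785)/(10579 + (-1379 - 17941)) = (28 - 18785)/(10579 - 19320) = -18757/(-8741) = -18757*(-1/8741) = 18757/8741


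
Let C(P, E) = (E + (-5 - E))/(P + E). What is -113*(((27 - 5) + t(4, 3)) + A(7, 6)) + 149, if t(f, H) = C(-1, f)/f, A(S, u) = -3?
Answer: -23411/12 ≈ -1950.9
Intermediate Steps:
C(P, E) = -5/(E + P)
t(f, H) = -5/(f*(-1 + f)) (t(f, H) = (-5/(f - 1))/f = (-5/(-1 + f))/f = -5/(f*(-1 + f)))
-113*(((27 - 5) + t(4, 3)) + A(7, 6)) + 149 = -113*(((27 - 5) - 5/(4*(-1 + 4))) - 3) + 149 = -113*((22 - 5*¼/3) - 3) + 149 = -113*((22 - 5*¼*⅓) - 3) + 149 = -113*((22 - 5/12) - 3) + 149 = -113*(259/12 - 3) + 149 = -113*223/12 + 149 = -25199/12 + 149 = -23411/12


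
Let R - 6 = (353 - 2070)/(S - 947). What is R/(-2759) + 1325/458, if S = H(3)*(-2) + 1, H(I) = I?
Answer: 102258827/35381416 ≈ 2.8902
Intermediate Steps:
S = -5 (S = 3*(-2) + 1 = -6 + 1 = -5)
R = 437/56 (R = 6 + (353 - 2070)/(-5 - 947) = 6 - 1717/(-952) = 6 - 1717*(-1/952) = 6 + 101/56 = 437/56 ≈ 7.8036)
R/(-2759) + 1325/458 = (437/56)/(-2759) + 1325/458 = (437/56)*(-1/2759) + 1325*(1/458) = -437/154504 + 1325/458 = 102258827/35381416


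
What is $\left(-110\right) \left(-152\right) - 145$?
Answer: $16575$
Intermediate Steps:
$\left(-110\right) \left(-152\right) - 145 = 16720 - 145 = 16575$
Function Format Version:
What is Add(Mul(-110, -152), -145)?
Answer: 16575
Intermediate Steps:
Add(Mul(-110, -152), -145) = Add(16720, -145) = 16575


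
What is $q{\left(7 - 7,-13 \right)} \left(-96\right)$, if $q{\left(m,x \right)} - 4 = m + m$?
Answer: $-384$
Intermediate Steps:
$q{\left(m,x \right)} = 4 + 2 m$ ($q{\left(m,x \right)} = 4 + \left(m + m\right) = 4 + 2 m$)
$q{\left(7 - 7,-13 \right)} \left(-96\right) = \left(4 + 2 \left(7 - 7\right)\right) \left(-96\right) = \left(4 + 2 \cdot 0\right) \left(-96\right) = \left(4 + 0\right) \left(-96\right) = 4 \left(-96\right) = -384$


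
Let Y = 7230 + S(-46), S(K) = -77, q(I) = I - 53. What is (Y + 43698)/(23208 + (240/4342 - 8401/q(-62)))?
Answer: 12695714915/5812477691 ≈ 2.1842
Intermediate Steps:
q(I) = -53 + I
Y = 7153 (Y = 7230 - 77 = 7153)
(Y + 43698)/(23208 + (240/4342 - 8401/q(-62))) = (7153 + 43698)/(23208 + (240/4342 - 8401/(-53 - 62))) = 50851/(23208 + (240*(1/4342) - 8401/(-115))) = 50851/(23208 + (120/2171 - 8401*(-1/115))) = 50851/(23208 + (120/2171 + 8401/115)) = 50851/(23208 + 18252371/249665) = 50851/(5812477691/249665) = 50851*(249665/5812477691) = 12695714915/5812477691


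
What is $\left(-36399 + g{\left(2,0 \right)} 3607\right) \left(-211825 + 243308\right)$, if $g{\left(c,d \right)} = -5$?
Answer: $-1713745622$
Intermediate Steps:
$\left(-36399 + g{\left(2,0 \right)} 3607\right) \left(-211825 + 243308\right) = \left(-36399 - 18035\right) \left(-211825 + 243308\right) = \left(-36399 - 18035\right) 31483 = \left(-54434\right) 31483 = -1713745622$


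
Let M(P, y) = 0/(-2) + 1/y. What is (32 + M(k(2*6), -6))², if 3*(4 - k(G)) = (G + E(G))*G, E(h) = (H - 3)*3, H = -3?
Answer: 36481/36 ≈ 1013.4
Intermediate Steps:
E(h) = -18 (E(h) = (-3 - 3)*3 = -6*3 = -18)
k(G) = 4 - G*(-18 + G)/3 (k(G) = 4 - (G - 18)*G/3 = 4 - (-18 + G)*G/3 = 4 - G*(-18 + G)/3)
M(P, y) = 1/y (M(P, y) = 0*(-½) + 1/y = 0 + 1/y = 1/y)
(32 + M(k(2*6), -6))² = (32 + 1/(-6))² = (32 - ⅙)² = (191/6)² = 36481/36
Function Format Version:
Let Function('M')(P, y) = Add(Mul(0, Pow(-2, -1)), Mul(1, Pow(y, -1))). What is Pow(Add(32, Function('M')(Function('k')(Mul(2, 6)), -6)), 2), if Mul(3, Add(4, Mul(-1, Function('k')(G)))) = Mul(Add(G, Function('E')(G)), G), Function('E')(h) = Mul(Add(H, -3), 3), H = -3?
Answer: Rational(36481, 36) ≈ 1013.4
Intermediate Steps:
Function('E')(h) = -18 (Function('E')(h) = Mul(Add(-3, -3), 3) = Mul(-6, 3) = -18)
Function('k')(G) = Add(4, Mul(Rational(-1, 3), G, Add(-18, G))) (Function('k')(G) = Add(4, Mul(Rational(-1, 3), Mul(Add(G, -18), G))) = Add(4, Mul(Rational(-1, 3), Mul(Add(-18, G), G))) = Add(4, Mul(Rational(-1, 3), Mul(G, Add(-18, G)))) = Add(4, Mul(Rational(-1, 3), G, Add(-18, G))))
Function('M')(P, y) = Pow(y, -1) (Function('M')(P, y) = Add(Mul(0, Rational(-1, 2)), Pow(y, -1)) = Add(0, Pow(y, -1)) = Pow(y, -1))
Pow(Add(32, Function('M')(Function('k')(Mul(2, 6)), -6)), 2) = Pow(Add(32, Pow(-6, -1)), 2) = Pow(Add(32, Rational(-1, 6)), 2) = Pow(Rational(191, 6), 2) = Rational(36481, 36)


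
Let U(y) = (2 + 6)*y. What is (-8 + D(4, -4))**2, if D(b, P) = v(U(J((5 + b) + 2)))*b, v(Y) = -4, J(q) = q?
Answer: 576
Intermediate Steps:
U(y) = 8*y
D(b, P) = -4*b
(-8 + D(4, -4))**2 = (-8 - 4*4)**2 = (-8 - 16)**2 = (-24)**2 = 576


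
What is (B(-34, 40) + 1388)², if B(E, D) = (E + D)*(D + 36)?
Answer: 3400336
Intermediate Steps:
B(E, D) = (36 + D)*(D + E) (B(E, D) = (D + E)*(36 + D) = (36 + D)*(D + E))
(B(-34, 40) + 1388)² = ((40² + 36*40 + 36*(-34) + 40*(-34)) + 1388)² = ((1600 + 1440 - 1224 - 1360) + 1388)² = (456 + 1388)² = 1844² = 3400336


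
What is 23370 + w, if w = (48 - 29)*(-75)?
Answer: 21945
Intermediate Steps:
w = -1425 (w = 19*(-75) = -1425)
23370 + w = 23370 - 1425 = 21945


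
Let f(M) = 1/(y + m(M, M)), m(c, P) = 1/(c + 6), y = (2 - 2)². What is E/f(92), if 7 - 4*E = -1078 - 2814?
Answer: 557/56 ≈ 9.9464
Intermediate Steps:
y = 0 (y = 0² = 0)
E = 3899/4 (E = 7/4 - (-1078 - 2814)/4 = 7/4 - ¼*(-3892) = 7/4 + 973 = 3899/4 ≈ 974.75)
m(c, P) = 1/(6 + c)
f(M) = 6 + M (f(M) = 1/(0 + 1/(6 + M)) = 1/(1/(6 + M)) = 6 + M)
E/f(92) = 3899/(4*(6 + 92)) = (3899/4)/98 = (3899/4)*(1/98) = 557/56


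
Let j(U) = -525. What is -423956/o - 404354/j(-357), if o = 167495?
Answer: 13500939266/17586975 ≈ 767.67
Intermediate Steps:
-423956/o - 404354/j(-357) = -423956/167495 - 404354/(-525) = -423956*1/167495 - 404354*(-1/525) = -423956/167495 + 404354/525 = 13500939266/17586975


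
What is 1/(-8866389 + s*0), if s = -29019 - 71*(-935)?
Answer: -1/8866389 ≈ -1.1279e-7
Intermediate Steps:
s = 37366 (s = -29019 - 1*(-66385) = -29019 + 66385 = 37366)
1/(-8866389 + s*0) = 1/(-8866389 + 37366*0) = 1/(-8866389 + 0) = 1/(-8866389) = -1/8866389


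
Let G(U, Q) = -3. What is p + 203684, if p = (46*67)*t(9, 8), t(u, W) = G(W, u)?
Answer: 194438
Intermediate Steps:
t(u, W) = -3
p = -9246 (p = (46*67)*(-3) = 3082*(-3) = -9246)
p + 203684 = -9246 + 203684 = 194438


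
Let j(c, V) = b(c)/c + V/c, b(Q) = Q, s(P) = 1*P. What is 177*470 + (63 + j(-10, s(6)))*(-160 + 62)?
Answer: 384884/5 ≈ 76977.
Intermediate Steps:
s(P) = P
j(c, V) = 1 + V/c (j(c, V) = c/c + V/c = 1 + V/c)
177*470 + (63 + j(-10, s(6)))*(-160 + 62) = 177*470 + (63 + (6 - 10)/(-10))*(-160 + 62) = 83190 + (63 - ⅒*(-4))*(-98) = 83190 + (63 + ⅖)*(-98) = 83190 + (317/5)*(-98) = 83190 - 31066/5 = 384884/5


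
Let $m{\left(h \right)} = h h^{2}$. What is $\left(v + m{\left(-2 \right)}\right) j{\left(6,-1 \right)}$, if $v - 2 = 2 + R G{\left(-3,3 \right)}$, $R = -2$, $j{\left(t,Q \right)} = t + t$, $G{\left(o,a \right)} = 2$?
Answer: $-96$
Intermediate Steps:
$j{\left(t,Q \right)} = 2 t$
$v = 0$ ($v = 2 + \left(2 - 4\right) = 2 - 2 = 0$)
$m{\left(h \right)} = h^{3}$
$\left(v + m{\left(-2 \right)}\right) j{\left(6,-1 \right)} = \left(0 + \left(-2\right)^{3}\right) 2 \cdot 6 = \left(0 - 8\right) 12 = \left(-8\right) 12 = -96$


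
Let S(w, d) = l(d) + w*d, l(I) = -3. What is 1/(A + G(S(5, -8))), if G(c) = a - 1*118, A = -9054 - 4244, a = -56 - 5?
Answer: -1/13477 ≈ -7.4200e-5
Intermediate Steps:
a = -61
S(w, d) = -3 + d*w (S(w, d) = -3 + w*d = -3 + d*w)
A = -13298
G(c) = -179 (G(c) = -61 - 1*118 = -61 - 118 = -179)
1/(A + G(S(5, -8))) = 1/(-13298 - 179) = 1/(-13477) = -1/13477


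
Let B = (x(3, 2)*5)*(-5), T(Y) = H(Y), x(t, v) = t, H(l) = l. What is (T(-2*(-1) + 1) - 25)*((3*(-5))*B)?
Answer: -24750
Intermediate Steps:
T(Y) = Y
B = -75 (B = (3*5)*(-5) = 15*(-5) = -75)
(T(-2*(-1) + 1) - 25)*((3*(-5))*B) = ((-2*(-1) + 1) - 25)*((3*(-5))*(-75)) = ((2 + 1) - 25)*(-15*(-75)) = (3 - 25)*1125 = -22*1125 = -24750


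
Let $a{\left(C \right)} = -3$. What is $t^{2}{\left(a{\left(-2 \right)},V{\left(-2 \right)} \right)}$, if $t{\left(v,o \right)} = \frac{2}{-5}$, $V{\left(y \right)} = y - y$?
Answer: $\frac{4}{25} \approx 0.16$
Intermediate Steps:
$V{\left(y \right)} = 0$
$t{\left(v,o \right)} = - \frac{2}{5}$ ($t{\left(v,o \right)} = 2 \left(- \frac{1}{5}\right) = - \frac{2}{5}$)
$t^{2}{\left(a{\left(-2 \right)},V{\left(-2 \right)} \right)} = \left(- \frac{2}{5}\right)^{2} = \frac{4}{25}$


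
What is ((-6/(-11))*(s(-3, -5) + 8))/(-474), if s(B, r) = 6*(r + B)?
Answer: 40/869 ≈ 0.046030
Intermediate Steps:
s(B, r) = 6*B + 6*r (s(B, r) = 6*(B + r) = 6*B + 6*r)
((-6/(-11))*(s(-3, -5) + 8))/(-474) = ((-6/(-11))*((6*(-3) + 6*(-5)) + 8))/(-474) = ((-6*(-1/11))*((-18 - 30) + 8))*(-1/474) = (6*(-48 + 8)/11)*(-1/474) = ((6/11)*(-40))*(-1/474) = -240/11*(-1/474) = 40/869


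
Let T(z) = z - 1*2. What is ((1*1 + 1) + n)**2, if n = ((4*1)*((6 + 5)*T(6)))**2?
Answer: 959636484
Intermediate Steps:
T(z) = -2 + z (T(z) = z - 2 = -2 + z)
n = 30976 (n = ((4*1)*((6 + 5)*(-2 + 6)))**2 = (4*(11*4))**2 = (4*44)**2 = 176**2 = 30976)
((1*1 + 1) + n)**2 = ((1*1 + 1) + 30976)**2 = ((1 + 1) + 30976)**2 = (2 + 30976)**2 = 30978**2 = 959636484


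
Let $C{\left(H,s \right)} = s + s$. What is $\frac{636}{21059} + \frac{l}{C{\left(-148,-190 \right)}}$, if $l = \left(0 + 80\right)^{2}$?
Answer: $- \frac{6726796}{400121} \approx -16.812$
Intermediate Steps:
$l = 6400$ ($l = 80^{2} = 6400$)
$C{\left(H,s \right)} = 2 s$
$\frac{636}{21059} + \frac{l}{C{\left(-148,-190 \right)}} = \frac{636}{21059} + \frac{6400}{2 \left(-190\right)} = 636 \cdot \frac{1}{21059} + \frac{6400}{-380} = \frac{636}{21059} + 6400 \left(- \frac{1}{380}\right) = \frac{636}{21059} - \frac{320}{19} = - \frac{6726796}{400121}$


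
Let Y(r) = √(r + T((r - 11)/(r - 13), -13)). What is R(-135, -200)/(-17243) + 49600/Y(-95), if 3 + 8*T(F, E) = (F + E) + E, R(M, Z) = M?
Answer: 135/17243 - 595200*I*√127659/42553 ≈ 0.0078293 - 4997.6*I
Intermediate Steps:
T(F, E) = -3/8 + E/4 + F/8 (T(F, E) = -3/8 + ((F + E) + E)/8 = -3/8 + ((E + F) + E)/8 = -3/8 + (F + 2*E)/8 = -3/8 + (E/4 + F/8) = -3/8 + E/4 + F/8)
Y(r) = √(-29/8 + r + (-11 + r)/(8*(-13 + r))) (Y(r) = √(r + (-3/8 + (¼)*(-13) + ((r - 11)/(r - 13))/8)) = √(r + (-3/8 - 13/4 + ((-11 + r)/(-13 + r))/8)) = √(r + (-3/8 - 13/4 + (-11 + r)/(8*(-13 + r)))) = √(r + (-29/8 + (-11 + r)/(8*(-13 + r)))) = √(-29/8 + r + (-11 + r)/(8*(-13 + r))))
R(-135, -200)/(-17243) + 49600/Y(-95) = -135/(-17243) + 49600/((√((183 - 14*(-95) + 4*(-95)*(-13 - 95))/(-13 - 95))/2)) = -135*(-1/17243) + 49600/((√((183 + 1330 + 4*(-95)*(-108))/(-108))/2)) = 135/17243 + 49600/((√(-(183 + 1330 + 41040)/108)/2)) = 135/17243 + 49600/((√(-1/108*42553)/2)) = 135/17243 + 49600/((√(-42553/108)/2)) = 135/17243 + 49600/(((I*√127659/18)/2)) = 135/17243 + 49600/((I*√127659/36)) = 135/17243 + 49600*(-12*I*√127659/42553) = 135/17243 - 595200*I*√127659/42553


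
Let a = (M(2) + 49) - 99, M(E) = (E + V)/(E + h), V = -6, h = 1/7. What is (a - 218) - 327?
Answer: -8953/15 ≈ -596.87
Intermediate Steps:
h = 1/7 ≈ 0.14286
M(E) = (-6 + E)/(1/7 + E) (M(E) = (E - 6)/(E + 1/7) = (-6 + E)/(1/7 + E))
a = -778/15 (a = (7*(-6 + 2)/(1 + 7*2) + 49) - 99 = (7*(-4)/(1 + 14) + 49) - 99 = (7*(-4)/15 + 49) - 99 = (7*(1/15)*(-4) + 49) - 99 = (-28/15 + 49) - 99 = 707/15 - 99 = -778/15 ≈ -51.867)
(a - 218) - 327 = (-778/15 - 218) - 327 = -4048/15 - 327 = -8953/15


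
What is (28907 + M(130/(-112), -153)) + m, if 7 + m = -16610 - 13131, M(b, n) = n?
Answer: -994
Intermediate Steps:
m = -29748 (m = -7 + (-16610 - 13131) = -7 - 29741 = -29748)
(28907 + M(130/(-112), -153)) + m = (28907 - 153) - 29748 = 28754 - 29748 = -994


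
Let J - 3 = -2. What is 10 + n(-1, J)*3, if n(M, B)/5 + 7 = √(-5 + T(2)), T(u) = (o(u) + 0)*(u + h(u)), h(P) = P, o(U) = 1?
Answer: -95 + 15*I ≈ -95.0 + 15.0*I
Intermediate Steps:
J = 1 (J = 3 - 2 = 1)
T(u) = 2*u (T(u) = (1 + 0)*(u + u) = 1*(2*u) = 2*u)
n(M, B) = -35 + 5*I (n(M, B) = -35 + 5*√(-5 + 2*2) = -35 + 5*√(-5 + 4) = -35 + 5*√(-1) = -35 + 5*I)
10 + n(-1, J)*3 = 10 + (-35 + 5*I)*3 = 10 + (-105 + 15*I) = -95 + 15*I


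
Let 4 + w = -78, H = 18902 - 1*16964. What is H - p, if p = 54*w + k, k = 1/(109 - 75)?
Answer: 216443/34 ≈ 6366.0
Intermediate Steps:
H = 1938 (H = 18902 - 16964 = 1938)
w = -82 (w = -4 - 78 = -82)
k = 1/34 ≈ 0.029412
p = -150551/34 (p = 54*(-82) + 1/34 = -4428 + 1/34 = -150551/34 ≈ -4428.0)
H - p = 1938 - 1*(-150551/34) = 1938 + 150551/34 = 216443/34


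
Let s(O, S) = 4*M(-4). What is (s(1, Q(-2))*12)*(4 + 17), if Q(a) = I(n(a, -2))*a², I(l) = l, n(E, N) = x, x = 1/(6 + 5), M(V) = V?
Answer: -4032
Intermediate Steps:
x = 1/11 ≈ 0.090909
n(E, N) = 1/11
Q(a) = a²/11
s(O, S) = -16 (s(O, S) = 4*(-4) = -16)
(s(1, Q(-2))*12)*(4 + 17) = (-16*12)*(4 + 17) = -192*21 = -4032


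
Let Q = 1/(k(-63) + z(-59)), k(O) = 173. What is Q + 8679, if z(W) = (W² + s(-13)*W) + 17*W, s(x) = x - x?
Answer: 23008030/2651 ≈ 8679.0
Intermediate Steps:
s(x) = 0
z(W) = W² + 17*W (z(W) = (W² + 0*W) + 17*W = (W² + 0) + 17*W = W² + 17*W)
Q = 1/2651 (Q = 1/(173 - 59*(17 - 59)) = 1/(173 - 59*(-42)) = 1/(173 + 2478) = 1/2651 ≈ 0.00037722)
Q + 8679 = 1/2651 + 8679 = 23008030/2651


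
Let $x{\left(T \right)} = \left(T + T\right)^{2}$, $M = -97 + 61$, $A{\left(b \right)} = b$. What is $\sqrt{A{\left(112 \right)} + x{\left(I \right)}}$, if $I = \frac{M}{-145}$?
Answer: $\frac{44 \sqrt{1219}}{145} \approx 10.595$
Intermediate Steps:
$M = -36$
$I = \frac{36}{145}$ ($I = - \frac{36}{-145} = \left(-36\right) \left(- \frac{1}{145}\right) = \frac{36}{145} \approx 0.24828$)
$x{\left(T \right)} = 4 T^{2}$ ($x{\left(T \right)} = \left(2 T\right)^{2} = 4 T^{2}$)
$\sqrt{A{\left(112 \right)} + x{\left(I \right)}} = \sqrt{112 + 4 \left(\frac{36}{145}\right)^{2}} = \sqrt{112 + 4 \cdot \frac{1296}{21025}} = \sqrt{112 + \frac{5184}{21025}} = \sqrt{\frac{2359984}{21025}} = \frac{44 \sqrt{1219}}{145}$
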